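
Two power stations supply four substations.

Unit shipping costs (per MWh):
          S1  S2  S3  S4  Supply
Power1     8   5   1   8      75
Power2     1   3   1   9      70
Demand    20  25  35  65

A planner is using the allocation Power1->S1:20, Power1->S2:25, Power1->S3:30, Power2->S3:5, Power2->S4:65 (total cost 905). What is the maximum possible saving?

Current plan cost = 20·8 + 25·5 + 30·1 + 5·1 + 65·9 = 905.
Optimal plan:
  Power1→S3: 10 × 1 = 10
  Power1→S4: 65 × 8 = 520
  Power2→S1: 20 × 1 = 20
  Power2→S2: 25 × 3 = 75
  Power2→S3: 25 × 1 = 25
Optimal cost = 650.
Saving = 905 − 650 = 255.

255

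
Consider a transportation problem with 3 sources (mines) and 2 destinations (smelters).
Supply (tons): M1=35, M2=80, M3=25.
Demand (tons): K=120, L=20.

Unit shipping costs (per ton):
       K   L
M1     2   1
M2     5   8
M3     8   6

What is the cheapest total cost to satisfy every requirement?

An optimal shipping plan:
  M1 to K: 35 × 2 = 70
  M2 to K: 80 × 5 = 400
  M3 to K: 5 × 8 = 40
  M3 to L: 20 × 6 = 120
Total = 70 + 400 + 40 + 120 = 630.

630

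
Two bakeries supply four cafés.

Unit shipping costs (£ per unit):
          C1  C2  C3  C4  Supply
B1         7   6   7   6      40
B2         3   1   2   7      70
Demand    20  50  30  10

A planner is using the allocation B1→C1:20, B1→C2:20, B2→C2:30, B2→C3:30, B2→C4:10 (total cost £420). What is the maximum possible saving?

60

Current plan cost = 20·7 + 20·6 + 30·1 + 30·2 + 10·7 = £420.
Optimal plan:
  B1→C1: 20 × £7 = £140
  B1→C2: 10 × £6 = £60
  B1→C4: 10 × £6 = £60
  B2→C2: 40 × £1 = £40
  B2→C3: 30 × £2 = £60
Optimal cost = £360.
Saving = 420 − 360 = £60.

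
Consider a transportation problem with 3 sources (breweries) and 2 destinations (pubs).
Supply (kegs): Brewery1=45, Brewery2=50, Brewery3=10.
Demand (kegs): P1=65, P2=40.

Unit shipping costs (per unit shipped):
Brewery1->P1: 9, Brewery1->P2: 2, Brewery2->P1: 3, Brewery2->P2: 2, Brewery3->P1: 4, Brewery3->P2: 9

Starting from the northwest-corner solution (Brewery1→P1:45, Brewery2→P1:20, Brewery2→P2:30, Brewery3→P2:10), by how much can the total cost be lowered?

Current plan cost = 45·9 + 20·3 + 30·2 + 10·9 = 615.
Optimal plan:
  Brewery1→P1: 5 × 9 = 45
  Brewery1→P2: 40 × 2 = 80
  Brewery2→P1: 50 × 3 = 150
  Brewery3→P1: 10 × 4 = 40
Optimal cost = 315.
Saving = 615 − 315 = 300.

300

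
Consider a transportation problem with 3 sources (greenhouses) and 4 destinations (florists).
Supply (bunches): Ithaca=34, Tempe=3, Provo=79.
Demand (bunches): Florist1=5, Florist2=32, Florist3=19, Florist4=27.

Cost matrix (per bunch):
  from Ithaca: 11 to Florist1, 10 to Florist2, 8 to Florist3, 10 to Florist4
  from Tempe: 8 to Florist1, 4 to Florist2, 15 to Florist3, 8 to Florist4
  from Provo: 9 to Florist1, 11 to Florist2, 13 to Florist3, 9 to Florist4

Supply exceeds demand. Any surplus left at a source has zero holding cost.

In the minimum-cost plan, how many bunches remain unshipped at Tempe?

0

Minimum-cost shipments:
  Ithaca to Florist2: 15 × 10 = 150
  Ithaca to Florist3: 19 × 8 = 152
  Tempe to Florist2: 3 × 4 = 12
  Provo to Florist1: 5 × 9 = 45
  Provo to Florist2: 14 × 11 = 154
  Provo to Florist4: 27 × 9 = 243
Total cost = 756.
Tempe ships 3 of its 3, leaving 0.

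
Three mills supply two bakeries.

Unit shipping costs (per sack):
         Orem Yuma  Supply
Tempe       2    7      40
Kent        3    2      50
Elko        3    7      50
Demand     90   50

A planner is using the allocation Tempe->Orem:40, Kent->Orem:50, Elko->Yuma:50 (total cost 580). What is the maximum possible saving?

250

Current plan cost = 40·2 + 50·3 + 50·7 = 580.
Optimal plan:
  Tempe->Orem: 40 × 2 = 80
  Kent->Yuma: 50 × 2 = 100
  Elko->Orem: 50 × 3 = 150
Optimal cost = 330.
Saving = 580 − 330 = 250.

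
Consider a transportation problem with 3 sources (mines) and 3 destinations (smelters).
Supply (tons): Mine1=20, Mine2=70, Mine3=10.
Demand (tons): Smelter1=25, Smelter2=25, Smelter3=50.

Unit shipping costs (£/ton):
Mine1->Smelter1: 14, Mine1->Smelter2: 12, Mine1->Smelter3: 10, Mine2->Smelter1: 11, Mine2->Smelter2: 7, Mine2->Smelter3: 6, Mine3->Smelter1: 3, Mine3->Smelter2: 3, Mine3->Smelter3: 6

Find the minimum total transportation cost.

735

An optimal shipping plan:
  Mine1 to Smelter1: 15 × £14 = £210
  Mine1 to Smelter3: 5 × £10 = £50
  Mine2 to Smelter2: 25 × £7 = £175
  Mine2 to Smelter3: 45 × £6 = £270
  Mine3 to Smelter1: 10 × £3 = £30
Total = 210 + 50 + 175 + 270 + 30 = £735.
(Supply check: Mine1 ships 20; Mine2 ships 70; Mine3 ships 10.)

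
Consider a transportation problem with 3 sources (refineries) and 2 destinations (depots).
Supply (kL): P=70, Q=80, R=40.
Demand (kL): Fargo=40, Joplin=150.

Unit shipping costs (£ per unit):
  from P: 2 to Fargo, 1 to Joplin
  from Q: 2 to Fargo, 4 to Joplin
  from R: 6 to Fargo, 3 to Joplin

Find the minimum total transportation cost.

A cheapest plan:
  P to Joplin: 70 × £1 = £70
  Q to Fargo: 40 × £2 = £80
  Q to Joplin: 40 × £4 = £160
  R to Joplin: 40 × £3 = £120
Total = 70 + 80 + 160 + 120 = £430.

430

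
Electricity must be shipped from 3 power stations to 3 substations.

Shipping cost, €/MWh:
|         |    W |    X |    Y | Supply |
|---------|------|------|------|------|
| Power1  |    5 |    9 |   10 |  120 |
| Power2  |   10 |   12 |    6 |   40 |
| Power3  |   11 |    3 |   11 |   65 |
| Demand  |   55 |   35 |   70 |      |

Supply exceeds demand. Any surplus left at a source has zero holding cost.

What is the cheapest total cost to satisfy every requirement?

920

One minimum-cost allocation:
  Power1–W: 55 × €5 = €275
  Power1–Y: 30 × €10 = €300
  Power2–Y: 40 × €6 = €240
  Power3–X: 35 × €3 = €105
Total = 275 + 300 + 240 + 105 = €920.
(Supply check: Power1 ships 85; Power2 ships 40; Power3 ships 35.)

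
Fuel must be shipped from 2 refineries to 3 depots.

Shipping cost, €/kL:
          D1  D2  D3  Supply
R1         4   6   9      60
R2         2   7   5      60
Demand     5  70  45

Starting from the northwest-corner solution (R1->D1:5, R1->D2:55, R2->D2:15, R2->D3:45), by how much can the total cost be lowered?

Current plan cost = 5·4 + 55·6 + 15·7 + 45·5 = €680.
Optimal plan:
  R1 to D2: 60 × €6 = €360
  R2 to D1: 5 × €2 = €10
  R2 to D2: 10 × €7 = €70
  R2 to D3: 45 × €5 = €225
Optimal cost = €665.
Saving = 680 − 665 = €15.

15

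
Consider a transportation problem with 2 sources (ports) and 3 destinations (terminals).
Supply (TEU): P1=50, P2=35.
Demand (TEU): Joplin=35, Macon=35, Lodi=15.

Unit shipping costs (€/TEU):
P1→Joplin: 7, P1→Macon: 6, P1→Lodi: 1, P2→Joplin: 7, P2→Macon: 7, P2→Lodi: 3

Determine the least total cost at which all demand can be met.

An optimal shipping plan:
  P1->Macon: 35 × €6 = €210
  P1->Lodi: 15 × €1 = €15
  P2->Joplin: 35 × €7 = €245
Total = 210 + 15 + 245 = €470.
(Supply check: P1 ships 50; P2 ships 35.)

470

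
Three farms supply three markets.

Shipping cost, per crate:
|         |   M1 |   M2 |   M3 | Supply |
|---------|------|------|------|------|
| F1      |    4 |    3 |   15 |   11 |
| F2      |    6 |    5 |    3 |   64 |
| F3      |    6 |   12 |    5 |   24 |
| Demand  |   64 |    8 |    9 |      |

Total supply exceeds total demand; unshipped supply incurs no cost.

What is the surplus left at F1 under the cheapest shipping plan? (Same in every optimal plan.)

0

Minimum-cost shipments:
  F1->M1: 3 × 4 = 12
  F1->M2: 8 × 3 = 24
  F2->M1: 55 × 6 = 330
  F2->M3: 9 × 3 = 27
  F3->M1: 6 × 6 = 36
Total cost = 429.
F1 ships 11 of its 11, leaving 0.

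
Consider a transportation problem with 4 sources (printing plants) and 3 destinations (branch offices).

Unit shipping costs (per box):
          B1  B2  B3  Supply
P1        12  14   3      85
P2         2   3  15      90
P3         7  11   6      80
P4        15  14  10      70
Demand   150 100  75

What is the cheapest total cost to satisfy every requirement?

An optimal shipping plan:
  P1->B1: 10 boxes
  P1->B3: 75 boxes
  P2->B1: 60 boxes
  P2->B2: 30 boxes
  P3->B1: 80 boxes
  P4->B2: 70 boxes
Total cost = 2095.

2095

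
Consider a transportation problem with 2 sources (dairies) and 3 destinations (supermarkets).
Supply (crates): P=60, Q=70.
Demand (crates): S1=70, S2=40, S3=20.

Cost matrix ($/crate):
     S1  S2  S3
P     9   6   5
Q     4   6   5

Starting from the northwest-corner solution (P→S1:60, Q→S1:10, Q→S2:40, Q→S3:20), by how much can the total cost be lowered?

Current plan cost = 60·9 + 10·4 + 40·6 + 20·5 = $920.
Optimal plan:
  P→S2: 40 × $6 = $240
  P→S3: 20 × $5 = $100
  Q→S1: 70 × $4 = $280
Optimal cost = $620.
Saving = 920 − 620 = $300.

300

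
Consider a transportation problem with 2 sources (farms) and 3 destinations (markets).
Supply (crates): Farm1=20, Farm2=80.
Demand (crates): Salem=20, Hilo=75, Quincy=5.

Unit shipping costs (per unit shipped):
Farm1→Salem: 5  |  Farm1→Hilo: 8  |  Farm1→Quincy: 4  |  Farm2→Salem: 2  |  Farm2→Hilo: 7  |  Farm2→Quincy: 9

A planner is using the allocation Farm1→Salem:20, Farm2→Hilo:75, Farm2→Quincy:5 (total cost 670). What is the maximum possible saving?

Current plan cost = 20·5 + 75·7 + 5·9 = 670.
Optimal plan:
  Farm1->Hilo: 15 × 8 = 120
  Farm1->Quincy: 5 × 4 = 20
  Farm2->Salem: 20 × 2 = 40
  Farm2->Hilo: 60 × 7 = 420
Optimal cost = 600.
Saving = 670 − 600 = 70.

70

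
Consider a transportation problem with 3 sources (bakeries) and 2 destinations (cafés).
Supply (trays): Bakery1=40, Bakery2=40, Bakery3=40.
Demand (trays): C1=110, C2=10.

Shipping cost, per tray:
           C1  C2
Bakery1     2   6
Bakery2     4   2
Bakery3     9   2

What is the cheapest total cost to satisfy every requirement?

530

A cheapest plan:
  Bakery1->C1: 40 × 2 = 80
  Bakery2->C1: 40 × 4 = 160
  Bakery3->C1: 30 × 9 = 270
  Bakery3->C2: 10 × 2 = 20
Total = 80 + 160 + 270 + 20 = 530.
(Supply check: Bakery1 ships 40; Bakery2 ships 40; Bakery3 ships 40.)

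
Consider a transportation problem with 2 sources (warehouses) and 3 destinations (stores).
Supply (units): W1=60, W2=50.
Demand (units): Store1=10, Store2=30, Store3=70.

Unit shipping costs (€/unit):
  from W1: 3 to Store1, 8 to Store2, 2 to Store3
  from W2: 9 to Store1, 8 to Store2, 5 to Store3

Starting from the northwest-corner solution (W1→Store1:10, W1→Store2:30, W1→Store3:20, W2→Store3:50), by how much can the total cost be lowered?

90

Current plan cost = 10·3 + 30·8 + 20·2 + 50·5 = €560.
Optimal plan:
  W1 to Store1: 10 × €3 = €30
  W1 to Store3: 50 × €2 = €100
  W2 to Store2: 30 × €8 = €240
  W2 to Store3: 20 × €5 = €100
Optimal cost = €470.
Saving = 560 − 470 = €90.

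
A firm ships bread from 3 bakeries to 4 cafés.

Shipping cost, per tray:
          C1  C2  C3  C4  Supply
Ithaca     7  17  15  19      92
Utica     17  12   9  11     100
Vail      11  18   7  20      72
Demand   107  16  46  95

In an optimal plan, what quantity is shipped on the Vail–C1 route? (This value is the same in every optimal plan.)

15

The minimum-cost plan:
  Ithaca to C1: 92 × 7 = 644
  Utica to C2: 5 × 12 = 60
  Utica to C4: 95 × 11 = 1045
  Vail to C1: 15 × 11 = 165
  Vail to C2: 11 × 18 = 198
  Vail to C3: 46 × 7 = 322
Total cost = 2434.
So Vail→C1 carries 15 trays.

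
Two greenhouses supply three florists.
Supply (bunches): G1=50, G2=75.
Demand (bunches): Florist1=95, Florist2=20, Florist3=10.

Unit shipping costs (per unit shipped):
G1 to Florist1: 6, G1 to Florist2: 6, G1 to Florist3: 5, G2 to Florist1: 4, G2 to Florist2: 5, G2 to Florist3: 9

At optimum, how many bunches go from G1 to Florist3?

10

The minimum-cost plan:
  G1->Florist1: 20 bunches
  G1->Florist2: 20 bunches
  G1->Florist3: 10 bunches
  G2->Florist1: 75 bunches
Total cost = 590.
So G1→Florist3 carries 10 bunches.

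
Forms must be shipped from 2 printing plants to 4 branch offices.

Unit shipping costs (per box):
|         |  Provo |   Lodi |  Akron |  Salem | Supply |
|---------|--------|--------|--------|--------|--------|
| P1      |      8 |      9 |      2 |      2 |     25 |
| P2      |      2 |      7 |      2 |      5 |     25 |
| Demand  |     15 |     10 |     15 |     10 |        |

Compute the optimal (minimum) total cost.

An optimal shipping plan:
  P1→Akron: 15 × 2 = 30
  P1→Salem: 10 × 2 = 20
  P2→Provo: 15 × 2 = 30
  P2→Lodi: 10 × 7 = 70
Total = 30 + 20 + 30 + 70 = 150.
(Supply check: P1 ships 25; P2 ships 25.)

150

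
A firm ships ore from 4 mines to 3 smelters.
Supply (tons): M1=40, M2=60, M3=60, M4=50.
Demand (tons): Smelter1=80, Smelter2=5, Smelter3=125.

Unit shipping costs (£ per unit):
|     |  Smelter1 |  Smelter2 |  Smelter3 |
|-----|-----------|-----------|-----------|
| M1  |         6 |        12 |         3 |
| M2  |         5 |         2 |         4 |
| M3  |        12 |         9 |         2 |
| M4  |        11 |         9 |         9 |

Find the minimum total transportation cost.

1025

One minimum-cost allocation:
  M1→Smelter3: 40 × £3 = £120
  M2→Smelter1: 55 × £5 = £275
  M2→Smelter2: 5 × £2 = £10
  M3→Smelter3: 60 × £2 = £120
  M4→Smelter1: 25 × £11 = £275
  M4→Smelter3: 25 × £9 = £225
Total = 120 + 275 + 10 + 120 + 275 + 225 = £1025.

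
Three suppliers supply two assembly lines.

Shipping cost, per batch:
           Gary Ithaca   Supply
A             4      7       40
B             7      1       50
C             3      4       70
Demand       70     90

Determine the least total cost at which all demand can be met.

One minimum-cost allocation:
  A–Gary: 40 × 4 = 160
  B–Ithaca: 50 × 1 = 50
  C–Gary: 30 × 3 = 90
  C–Ithaca: 40 × 4 = 160
Total = 160 + 50 + 90 + 160 = 460.

460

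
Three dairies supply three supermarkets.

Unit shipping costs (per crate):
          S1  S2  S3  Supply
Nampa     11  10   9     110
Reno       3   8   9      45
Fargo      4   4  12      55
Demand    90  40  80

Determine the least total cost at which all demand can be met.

One minimum-cost allocation:
  Nampa–S2: 30 × 10 = 300
  Nampa–S3: 80 × 9 = 720
  Reno–S1: 45 × 3 = 135
  Fargo–S1: 45 × 4 = 180
  Fargo–S2: 10 × 4 = 40
Total = 300 + 720 + 135 + 180 + 40 = 1375.
(Supply check: Nampa ships 110; Reno ships 45; Fargo ships 55.)

1375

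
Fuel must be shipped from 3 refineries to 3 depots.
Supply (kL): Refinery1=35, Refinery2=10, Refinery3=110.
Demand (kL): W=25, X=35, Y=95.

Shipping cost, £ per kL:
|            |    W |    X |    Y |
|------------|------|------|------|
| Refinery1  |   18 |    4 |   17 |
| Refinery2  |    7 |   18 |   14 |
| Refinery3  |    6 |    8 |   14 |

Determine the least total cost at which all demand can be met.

An optimal shipping plan:
  Refinery1–X: 35 × £4 = £140
  Refinery2–Y: 10 × £14 = £140
  Refinery3–W: 25 × £6 = £150
  Refinery3–Y: 85 × £14 = £1190
Total = 140 + 140 + 150 + 1190 = £1620.
(Supply check: Refinery1 ships 35; Refinery2 ships 10; Refinery3 ships 110.)

1620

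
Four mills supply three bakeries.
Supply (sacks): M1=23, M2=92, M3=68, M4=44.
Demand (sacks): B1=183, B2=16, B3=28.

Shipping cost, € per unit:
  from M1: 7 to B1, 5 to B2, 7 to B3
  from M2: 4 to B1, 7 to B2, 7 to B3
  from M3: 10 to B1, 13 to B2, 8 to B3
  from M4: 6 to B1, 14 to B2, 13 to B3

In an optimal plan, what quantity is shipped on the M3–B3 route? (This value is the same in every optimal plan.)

28

Optimal shipments:
  M1→B1: 7 sacks
  M1→B2: 16 sacks
  M2→B1: 92 sacks
  M3→B1: 40 sacks
  M3→B3: 28 sacks
  M4→B1: 44 sacks
Total cost = €1385.
So M3→B3 carries 28 sacks.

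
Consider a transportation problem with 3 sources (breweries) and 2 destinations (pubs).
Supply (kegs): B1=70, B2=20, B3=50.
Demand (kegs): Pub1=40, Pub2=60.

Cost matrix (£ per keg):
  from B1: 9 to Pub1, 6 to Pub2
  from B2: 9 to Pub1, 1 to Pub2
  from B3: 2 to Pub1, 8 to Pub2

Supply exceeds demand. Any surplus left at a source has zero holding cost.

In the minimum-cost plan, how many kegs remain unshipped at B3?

10

Minimum-cost shipments:
  B1->Pub2: 40 × £6 = £240
  B2->Pub2: 20 × £1 = £20
  B3->Pub1: 40 × £2 = £80
Total cost = £340.
B3 ships 40 of its 50, leaving 10.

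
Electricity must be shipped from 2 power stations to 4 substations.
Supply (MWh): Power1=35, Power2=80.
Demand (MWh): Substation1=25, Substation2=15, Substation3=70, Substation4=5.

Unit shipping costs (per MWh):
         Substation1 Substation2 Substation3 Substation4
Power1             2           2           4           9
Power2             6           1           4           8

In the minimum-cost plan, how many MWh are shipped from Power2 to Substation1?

0

Optimal shipments:
  Power1 to Substation1: 25 × 2 = 50
  Power1 to Substation3: 10 × 4 = 40
  Power2 to Substation2: 15 × 1 = 15
  Power2 to Substation3: 60 × 4 = 240
  Power2 to Substation4: 5 × 8 = 40
Total cost = 385.
The route Power2→Substation1 is not used.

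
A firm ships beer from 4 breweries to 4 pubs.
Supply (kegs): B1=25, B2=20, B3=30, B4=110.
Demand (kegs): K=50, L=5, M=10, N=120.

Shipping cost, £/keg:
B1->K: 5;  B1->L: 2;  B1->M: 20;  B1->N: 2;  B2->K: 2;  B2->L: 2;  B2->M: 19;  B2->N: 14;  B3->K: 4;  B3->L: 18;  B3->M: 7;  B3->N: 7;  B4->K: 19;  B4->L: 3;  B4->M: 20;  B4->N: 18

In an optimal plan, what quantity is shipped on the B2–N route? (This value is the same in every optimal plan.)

0

The minimum-cost plan:
  B1–N: 25 × £2 = £50
  B2–K: 20 × £2 = £40
  B3–K: 30 × £4 = £120
  B4–L: 5 × £3 = £15
  B4–M: 10 × £20 = £200
  B4–N: 95 × £18 = £1710
Total cost = £2135.
The route B2→N is not used.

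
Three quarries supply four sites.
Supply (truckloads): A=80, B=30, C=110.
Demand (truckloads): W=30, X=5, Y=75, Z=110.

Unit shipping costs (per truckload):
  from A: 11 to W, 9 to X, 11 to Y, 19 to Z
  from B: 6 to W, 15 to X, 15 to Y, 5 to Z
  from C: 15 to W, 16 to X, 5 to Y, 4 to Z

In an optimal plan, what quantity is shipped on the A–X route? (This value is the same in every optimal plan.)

5

The minimum-cost plan:
  A–X: 5 truckloads
  A–Y: 75 truckloads
  B–W: 30 truckloads
  C–Z: 110 truckloads
Total cost = 1490.
So A→X carries 5 truckloads.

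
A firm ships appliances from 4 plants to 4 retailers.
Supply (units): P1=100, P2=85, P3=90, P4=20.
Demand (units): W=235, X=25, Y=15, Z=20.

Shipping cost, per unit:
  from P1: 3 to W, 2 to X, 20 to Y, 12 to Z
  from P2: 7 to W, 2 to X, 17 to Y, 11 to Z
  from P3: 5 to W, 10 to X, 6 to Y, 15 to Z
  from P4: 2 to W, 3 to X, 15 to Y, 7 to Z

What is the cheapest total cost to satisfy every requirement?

One minimum-cost allocation:
  P1→W: 100 × 3 = 300
  P2→W: 40 × 7 = 280
  P2→X: 25 × 2 = 50
  P2→Z: 20 × 11 = 220
  P3→W: 75 × 5 = 375
  P3→Y: 15 × 6 = 90
  P4→W: 20 × 2 = 40
Total = 300 + 280 + 50 + 220 + 375 + 90 + 40 = 1355.

1355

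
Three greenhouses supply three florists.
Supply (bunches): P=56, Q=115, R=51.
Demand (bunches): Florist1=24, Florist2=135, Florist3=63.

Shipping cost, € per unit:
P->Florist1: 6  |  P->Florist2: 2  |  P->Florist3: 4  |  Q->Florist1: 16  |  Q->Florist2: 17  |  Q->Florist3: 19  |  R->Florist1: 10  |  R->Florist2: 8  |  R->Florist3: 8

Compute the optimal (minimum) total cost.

2475

Optimal allocation:
  P–Florist2: 44 × €2 = €88
  P–Florist3: 12 × €4 = €48
  Q–Florist1: 24 × €16 = €384
  Q–Florist2: 91 × €17 = €1547
  R–Florist3: 51 × €8 = €408
Total = 88 + 48 + 384 + 1547 + 408 = €2475.
(Supply check: P ships 56; Q ships 115; R ships 51.)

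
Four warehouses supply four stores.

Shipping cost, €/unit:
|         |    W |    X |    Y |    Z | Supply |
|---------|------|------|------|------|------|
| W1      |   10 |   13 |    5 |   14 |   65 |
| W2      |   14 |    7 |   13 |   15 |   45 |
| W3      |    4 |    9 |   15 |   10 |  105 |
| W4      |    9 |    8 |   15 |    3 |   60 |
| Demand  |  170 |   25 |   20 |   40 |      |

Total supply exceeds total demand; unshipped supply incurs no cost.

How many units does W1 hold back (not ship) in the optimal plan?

An optimal plan:
  W1->W: 45 × €10 = €450
  W1->Y: 20 × €5 = €100
  W2->X: 25 × €7 = €175
  W3->W: 105 × €4 = €420
  W4->W: 20 × €9 = €180
  W4->Z: 40 × €3 = €120
Total cost = €1445.
W1 ships 65 of its 65, leaving 0.

0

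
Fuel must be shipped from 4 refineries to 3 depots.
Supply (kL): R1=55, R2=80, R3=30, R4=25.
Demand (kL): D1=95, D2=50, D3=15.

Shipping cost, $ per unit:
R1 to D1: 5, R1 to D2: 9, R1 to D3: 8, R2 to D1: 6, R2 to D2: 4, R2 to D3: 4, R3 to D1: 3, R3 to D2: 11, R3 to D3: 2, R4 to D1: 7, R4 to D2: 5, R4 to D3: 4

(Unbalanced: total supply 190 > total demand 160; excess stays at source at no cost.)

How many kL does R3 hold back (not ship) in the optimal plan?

An optimal plan:
  R1 to D1: 55 × $5 = $275
  R2 to D1: 10 × $6 = $60
  R2 to D2: 50 × $4 = $200
  R3 to D1: 30 × $3 = $90
  R4 to D3: 15 × $4 = $60
Total cost = $685.
R3 ships 30 of its 30, leaving 0.

0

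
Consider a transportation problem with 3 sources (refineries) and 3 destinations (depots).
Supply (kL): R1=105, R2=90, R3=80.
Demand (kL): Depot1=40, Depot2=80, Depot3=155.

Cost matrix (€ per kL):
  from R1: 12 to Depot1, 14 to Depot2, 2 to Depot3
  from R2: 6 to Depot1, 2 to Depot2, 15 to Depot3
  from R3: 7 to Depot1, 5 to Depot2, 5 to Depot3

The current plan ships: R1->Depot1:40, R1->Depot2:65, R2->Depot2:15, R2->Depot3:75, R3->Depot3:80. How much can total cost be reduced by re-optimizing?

2055

Current plan cost = 40·12 + 65·14 + 15·2 + 75·15 + 80·5 = €2945.
Optimal plan:
  R1->Depot3: 105 × €2 = €210
  R2->Depot1: 10 × €6 = €60
  R2->Depot2: 80 × €2 = €160
  R3->Depot1: 30 × €7 = €210
  R3->Depot3: 50 × €5 = €250
Optimal cost = €890.
Saving = 2945 − 890 = €2055.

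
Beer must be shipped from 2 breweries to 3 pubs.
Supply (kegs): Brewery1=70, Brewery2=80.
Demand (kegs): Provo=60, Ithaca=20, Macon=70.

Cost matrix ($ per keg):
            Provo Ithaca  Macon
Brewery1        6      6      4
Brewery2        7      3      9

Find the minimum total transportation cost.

760

A cheapest plan:
  Brewery1 to Macon: 70 × $4 = $280
  Brewery2 to Provo: 60 × $7 = $420
  Brewery2 to Ithaca: 20 × $3 = $60
Total = 280 + 420 + 60 = $760.
(Supply check: Brewery1 ships 70; Brewery2 ships 80.)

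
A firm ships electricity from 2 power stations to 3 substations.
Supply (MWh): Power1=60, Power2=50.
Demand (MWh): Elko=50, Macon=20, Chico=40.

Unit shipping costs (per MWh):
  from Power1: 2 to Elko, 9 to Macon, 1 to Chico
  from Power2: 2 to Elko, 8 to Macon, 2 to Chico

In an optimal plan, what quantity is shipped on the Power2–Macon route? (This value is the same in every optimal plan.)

The minimum-cost plan:
  Power1->Elko: 20 × 2 = 40
  Power1->Chico: 40 × 1 = 40
  Power2->Elko: 30 × 2 = 60
  Power2->Macon: 20 × 8 = 160
Total cost = 300.
So Power2→Macon carries 20 MWh.

20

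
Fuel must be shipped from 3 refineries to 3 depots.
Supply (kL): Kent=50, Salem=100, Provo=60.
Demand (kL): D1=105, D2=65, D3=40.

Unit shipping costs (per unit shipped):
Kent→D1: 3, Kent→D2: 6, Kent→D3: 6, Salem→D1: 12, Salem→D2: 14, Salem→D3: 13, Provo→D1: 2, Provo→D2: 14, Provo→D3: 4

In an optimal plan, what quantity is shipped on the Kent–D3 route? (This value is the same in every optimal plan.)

Optimal shipments:
  Kent to D1: 45 × 3 = 135
  Kent to D2: 5 × 6 = 30
  Salem to D2: 60 × 14 = 840
  Salem to D3: 40 × 13 = 520
  Provo to D1: 60 × 2 = 120
Total cost = 1645.
The route Kent→D3 is not used.

0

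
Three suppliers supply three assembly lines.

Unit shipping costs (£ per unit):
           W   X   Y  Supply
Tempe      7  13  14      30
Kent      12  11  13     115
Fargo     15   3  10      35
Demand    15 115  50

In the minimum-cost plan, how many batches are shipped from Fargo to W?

Solving gives:
  Tempe to W: 15 × £7 = £105
  Tempe to Y: 15 × £14 = £210
  Kent to X: 80 × £11 = £880
  Kent to Y: 35 × £13 = £455
  Fargo to X: 35 × £3 = £105
Total cost = £1755.
The route Fargo→W is not used.

0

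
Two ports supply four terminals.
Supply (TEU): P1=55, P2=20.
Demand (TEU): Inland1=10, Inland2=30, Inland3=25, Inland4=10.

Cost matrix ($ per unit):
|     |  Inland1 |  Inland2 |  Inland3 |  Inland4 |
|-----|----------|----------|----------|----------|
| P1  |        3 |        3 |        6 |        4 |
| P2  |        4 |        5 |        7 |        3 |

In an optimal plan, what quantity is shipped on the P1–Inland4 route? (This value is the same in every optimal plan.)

Optimal shipments:
  P1->Inland1: 10 TEU
  P1->Inland2: 30 TEU
  P1->Inland3: 15 TEU
  P2->Inland3: 10 TEU
  P2->Inland4: 10 TEU
Total cost = $310.
The route P1→Inland4 is not used.

0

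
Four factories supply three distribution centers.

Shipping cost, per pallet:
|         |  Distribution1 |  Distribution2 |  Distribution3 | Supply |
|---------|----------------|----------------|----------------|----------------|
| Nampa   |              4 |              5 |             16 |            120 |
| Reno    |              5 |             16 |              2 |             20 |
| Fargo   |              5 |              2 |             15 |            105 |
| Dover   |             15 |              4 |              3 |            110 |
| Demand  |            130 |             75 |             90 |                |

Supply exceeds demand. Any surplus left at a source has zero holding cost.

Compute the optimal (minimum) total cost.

Optimal allocation:
  Nampa–Distribution1: 120 × 4 = 480
  Reno–Distribution3: 20 × 2 = 40
  Fargo–Distribution1: 10 × 5 = 50
  Fargo–Distribution2: 75 × 2 = 150
  Dover–Distribution3: 70 × 3 = 210
Total = 480 + 40 + 50 + 150 + 210 = 930.
(Supply check: Nampa ships 120; Reno ships 20; Fargo ships 85; Dover ships 70.)

930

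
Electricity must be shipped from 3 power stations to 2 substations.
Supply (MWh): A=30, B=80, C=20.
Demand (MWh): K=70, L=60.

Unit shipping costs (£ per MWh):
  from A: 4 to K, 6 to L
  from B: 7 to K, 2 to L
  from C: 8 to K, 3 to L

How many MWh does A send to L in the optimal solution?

Optimal shipments:
  A->K: 30 × £4 = £120
  B->K: 20 × £7 = £140
  B->L: 60 × £2 = £120
  C->K: 20 × £8 = £160
Total cost = £540.
The route A→L is not used.

0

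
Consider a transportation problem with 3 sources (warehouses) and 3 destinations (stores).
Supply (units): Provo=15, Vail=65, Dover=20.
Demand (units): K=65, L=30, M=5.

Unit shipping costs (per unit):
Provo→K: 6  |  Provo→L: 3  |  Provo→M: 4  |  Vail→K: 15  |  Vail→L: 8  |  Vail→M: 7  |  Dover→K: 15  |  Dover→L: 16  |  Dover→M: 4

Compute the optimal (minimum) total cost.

1100

A cheapest plan:
  Provo to K: 15 × 6 = 90
  Vail to K: 35 × 15 = 525
  Vail to L: 30 × 8 = 240
  Dover to K: 15 × 15 = 225
  Dover to M: 5 × 4 = 20
Total = 90 + 525 + 240 + 225 + 20 = 1100.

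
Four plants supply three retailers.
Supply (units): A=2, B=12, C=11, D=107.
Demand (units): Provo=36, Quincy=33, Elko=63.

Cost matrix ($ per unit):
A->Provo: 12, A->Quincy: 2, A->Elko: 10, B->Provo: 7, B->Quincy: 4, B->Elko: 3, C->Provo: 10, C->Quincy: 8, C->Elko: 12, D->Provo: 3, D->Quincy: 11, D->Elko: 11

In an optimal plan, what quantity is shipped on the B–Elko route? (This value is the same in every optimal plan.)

12

Optimal shipments:
  A to Quincy: 2 × $2 = $4
  B to Elko: 12 × $3 = $36
  C to Quincy: 11 × $8 = $88
  D to Provo: 36 × $3 = $108
  D to Quincy: 20 × $11 = $220
  D to Elko: 51 × $11 = $561
Total cost = $1017.
So B→Elko carries 12 units.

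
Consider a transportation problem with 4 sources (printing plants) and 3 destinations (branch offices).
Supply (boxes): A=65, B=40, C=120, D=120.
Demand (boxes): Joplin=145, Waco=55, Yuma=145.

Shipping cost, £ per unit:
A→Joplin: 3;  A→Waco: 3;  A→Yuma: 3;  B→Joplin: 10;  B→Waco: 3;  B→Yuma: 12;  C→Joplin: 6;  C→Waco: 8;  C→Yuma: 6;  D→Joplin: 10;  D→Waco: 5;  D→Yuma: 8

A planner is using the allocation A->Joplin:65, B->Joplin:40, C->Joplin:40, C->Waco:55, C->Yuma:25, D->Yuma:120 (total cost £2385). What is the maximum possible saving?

435

Current plan cost = 65·3 + 40·10 + 40·6 + 55·8 + 25·6 + 120·8 = £2385.
Optimal plan:
  A->Joplin: 25 × £3 = £75
  A->Yuma: 40 × £3 = £120
  B->Waco: 40 × £3 = £120
  C->Joplin: 120 × £6 = £720
  D->Waco: 15 × £5 = £75
  D->Yuma: 105 × £8 = £840
Optimal cost = £1950.
Saving = 2385 − 1950 = £435.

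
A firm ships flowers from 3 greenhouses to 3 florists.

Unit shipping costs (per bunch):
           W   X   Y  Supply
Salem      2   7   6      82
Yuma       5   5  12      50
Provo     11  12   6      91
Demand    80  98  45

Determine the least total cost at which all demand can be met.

An optimal shipping plan:
  Salem->W: 80 bunches
  Salem->X: 2 bunches
  Yuma->X: 50 bunches
  Provo->X: 46 bunches
  Provo->Y: 45 bunches
Total cost = 1246.
(Supply check: Salem ships 82; Yuma ships 50; Provo ships 91.)

1246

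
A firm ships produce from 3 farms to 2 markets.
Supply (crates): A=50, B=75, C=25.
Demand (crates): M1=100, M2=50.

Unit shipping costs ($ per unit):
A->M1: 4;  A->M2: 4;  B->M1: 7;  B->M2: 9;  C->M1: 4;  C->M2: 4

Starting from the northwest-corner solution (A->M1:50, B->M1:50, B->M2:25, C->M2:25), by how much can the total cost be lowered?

Current plan cost = 50·4 + 50·7 + 25·9 + 25·4 = $875.
Optimal plan:
  A to M1: 25 × $4 = $100
  A to M2: 25 × $4 = $100
  B to M1: 75 × $7 = $525
  C to M2: 25 × $4 = $100
Optimal cost = $825.
Saving = 875 − 825 = $50.

50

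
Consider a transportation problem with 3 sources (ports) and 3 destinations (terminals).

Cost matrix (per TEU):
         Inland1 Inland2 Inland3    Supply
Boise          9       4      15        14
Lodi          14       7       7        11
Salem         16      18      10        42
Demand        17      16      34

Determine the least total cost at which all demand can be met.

646

Optimal allocation:
  Boise to Inland1: 9 × 9 = 81
  Boise to Inland2: 5 × 4 = 20
  Lodi to Inland2: 11 × 7 = 77
  Salem to Inland1: 8 × 16 = 128
  Salem to Inland3: 34 × 10 = 340
Total = 81 + 20 + 77 + 128 + 340 = 646.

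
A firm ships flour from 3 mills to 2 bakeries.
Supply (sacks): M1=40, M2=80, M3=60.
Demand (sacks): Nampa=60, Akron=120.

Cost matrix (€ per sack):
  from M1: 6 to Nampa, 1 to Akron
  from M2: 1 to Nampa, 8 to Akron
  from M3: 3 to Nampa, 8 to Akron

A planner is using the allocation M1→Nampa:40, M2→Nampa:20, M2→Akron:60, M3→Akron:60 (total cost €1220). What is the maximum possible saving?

480

Current plan cost = 40·6 + 20·1 + 60·8 + 60·8 = €1220.
Optimal plan:
  M1->Akron: 40 × €1 = €40
  M2->Nampa: 60 × €1 = €60
  M2->Akron: 20 × €8 = €160
  M3->Akron: 60 × €8 = €480
Optimal cost = €740.
Saving = 1220 − 740 = €480.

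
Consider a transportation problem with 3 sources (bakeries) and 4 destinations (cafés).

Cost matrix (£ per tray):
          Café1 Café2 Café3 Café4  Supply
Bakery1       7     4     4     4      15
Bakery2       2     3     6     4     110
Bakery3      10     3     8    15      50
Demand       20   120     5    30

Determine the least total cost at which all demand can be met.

540

Optimal allocation:
  Bakery1–Café3: 5 trays
  Bakery1–Café4: 10 trays
  Bakery2–Café1: 20 trays
  Bakery2–Café2: 70 trays
  Bakery2–Café4: 20 trays
  Bakery3–Café2: 50 trays
Total cost = £540.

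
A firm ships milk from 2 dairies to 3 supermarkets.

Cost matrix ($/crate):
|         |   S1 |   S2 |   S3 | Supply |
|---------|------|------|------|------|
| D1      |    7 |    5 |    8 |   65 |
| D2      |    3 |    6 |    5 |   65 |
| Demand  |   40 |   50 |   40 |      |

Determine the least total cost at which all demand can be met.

615

One minimum-cost allocation:
  D1 to S2: 50 × $5 = $250
  D1 to S3: 15 × $8 = $120
  D2 to S1: 40 × $3 = $120
  D2 to S3: 25 × $5 = $125
Total = 250 + 120 + 120 + 125 = $615.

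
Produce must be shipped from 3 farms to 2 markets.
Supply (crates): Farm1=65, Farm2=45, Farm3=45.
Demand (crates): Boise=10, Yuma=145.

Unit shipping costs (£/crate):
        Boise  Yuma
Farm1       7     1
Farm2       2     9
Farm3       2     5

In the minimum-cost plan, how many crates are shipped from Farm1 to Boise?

0

Solving gives:
  Farm1–Yuma: 65 × £1 = £65
  Farm2–Boise: 10 × £2 = £20
  Farm2–Yuma: 35 × £9 = £315
  Farm3–Yuma: 45 × £5 = £225
Total cost = £625.
The route Farm1→Boise is not used.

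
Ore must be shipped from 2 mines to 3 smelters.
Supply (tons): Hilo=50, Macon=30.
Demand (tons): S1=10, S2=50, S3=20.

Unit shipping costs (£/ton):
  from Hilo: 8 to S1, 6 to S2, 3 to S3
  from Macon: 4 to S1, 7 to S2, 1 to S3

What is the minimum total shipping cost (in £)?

360

One minimum-cost allocation:
  Hilo→S2: 50 × £6 = £300
  Macon→S1: 10 × £4 = £40
  Macon→S3: 20 × £1 = £20
Total = 300 + 40 + 20 = £360.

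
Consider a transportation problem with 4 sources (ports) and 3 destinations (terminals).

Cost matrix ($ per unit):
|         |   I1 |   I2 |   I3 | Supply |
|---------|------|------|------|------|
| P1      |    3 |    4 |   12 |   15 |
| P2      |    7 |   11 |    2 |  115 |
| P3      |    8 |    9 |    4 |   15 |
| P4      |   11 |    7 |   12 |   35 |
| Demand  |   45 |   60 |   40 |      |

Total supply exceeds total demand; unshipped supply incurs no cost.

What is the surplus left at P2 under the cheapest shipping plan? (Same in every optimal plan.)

An optimal plan:
  P1–I2: 15 × $4 = $60
  P2–I1: 45 × $7 = $315
  P2–I3: 40 × $2 = $80
  P3–I2: 10 × $9 = $90
  P4–I2: 35 × $7 = $245
Total cost = $790.
P2 ships 85 of its 115, leaving 30.

30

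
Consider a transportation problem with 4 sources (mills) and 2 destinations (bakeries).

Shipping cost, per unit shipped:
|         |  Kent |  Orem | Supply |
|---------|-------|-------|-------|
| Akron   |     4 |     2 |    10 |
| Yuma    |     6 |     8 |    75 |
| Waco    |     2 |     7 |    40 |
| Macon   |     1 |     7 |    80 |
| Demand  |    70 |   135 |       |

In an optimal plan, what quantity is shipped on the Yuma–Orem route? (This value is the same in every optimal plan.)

Solving gives:
  Akron to Orem: 10 × 2 = 20
  Yuma to Orem: 75 × 8 = 600
  Waco to Orem: 40 × 7 = 280
  Macon to Kent: 70 × 1 = 70
  Macon to Orem: 10 × 7 = 70
Total cost = 1040.
So Yuma→Orem carries 75 sacks.

75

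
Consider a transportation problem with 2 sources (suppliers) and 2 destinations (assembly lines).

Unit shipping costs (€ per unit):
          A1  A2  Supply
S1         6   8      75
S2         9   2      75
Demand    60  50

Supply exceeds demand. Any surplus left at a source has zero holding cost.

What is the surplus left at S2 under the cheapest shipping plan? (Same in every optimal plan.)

25

An optimal plan:
  S1→A1: 60 × €6 = €360
  S2→A2: 50 × €2 = €100
Total cost = €460.
S2 ships 50 of its 75, leaving 25.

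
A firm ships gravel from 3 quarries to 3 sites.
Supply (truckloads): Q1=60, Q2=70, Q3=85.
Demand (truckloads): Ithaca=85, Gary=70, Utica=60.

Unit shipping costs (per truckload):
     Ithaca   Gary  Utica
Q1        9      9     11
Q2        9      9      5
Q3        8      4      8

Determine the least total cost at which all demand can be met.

An optimal shipping plan:
  Q1->Ithaca: 60 × 9 = 540
  Q2->Ithaca: 10 × 9 = 90
  Q2->Utica: 60 × 5 = 300
  Q3->Ithaca: 15 × 8 = 120
  Q3->Gary: 70 × 4 = 280
Total = 540 + 90 + 300 + 120 + 280 = 1330.
(Supply check: Q1 ships 60; Q2 ships 70; Q3 ships 85.)

1330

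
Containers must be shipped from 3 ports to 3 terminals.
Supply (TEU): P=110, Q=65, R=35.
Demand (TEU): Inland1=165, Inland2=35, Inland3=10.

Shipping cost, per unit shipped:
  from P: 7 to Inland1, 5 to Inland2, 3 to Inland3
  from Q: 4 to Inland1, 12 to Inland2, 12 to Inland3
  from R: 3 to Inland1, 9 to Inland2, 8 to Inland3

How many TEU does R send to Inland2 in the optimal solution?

0

The minimum-cost plan:
  P to Inland1: 65 × 7 = 455
  P to Inland2: 35 × 5 = 175
  P to Inland3: 10 × 3 = 30
  Q to Inland1: 65 × 4 = 260
  R to Inland1: 35 × 3 = 105
Total cost = 1025.
The route R→Inland2 is not used.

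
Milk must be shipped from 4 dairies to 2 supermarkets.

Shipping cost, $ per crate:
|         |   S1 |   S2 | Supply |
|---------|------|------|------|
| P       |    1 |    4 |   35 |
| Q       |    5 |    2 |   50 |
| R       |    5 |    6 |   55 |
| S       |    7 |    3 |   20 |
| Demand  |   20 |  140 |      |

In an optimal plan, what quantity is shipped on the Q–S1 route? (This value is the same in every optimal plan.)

Optimal shipments:
  P→S1: 20 crates
  P→S2: 15 crates
  Q→S2: 50 crates
  R→S2: 55 crates
  S→S2: 20 crates
Total cost = $570.
The route Q→S1 is not used.

0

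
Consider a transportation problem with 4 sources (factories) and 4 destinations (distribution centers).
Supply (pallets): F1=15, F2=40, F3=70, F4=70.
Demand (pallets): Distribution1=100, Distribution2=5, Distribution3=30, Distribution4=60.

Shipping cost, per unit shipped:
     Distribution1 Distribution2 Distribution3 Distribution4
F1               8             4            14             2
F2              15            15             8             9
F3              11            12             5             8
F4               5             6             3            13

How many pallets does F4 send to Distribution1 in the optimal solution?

The minimum-cost plan:
  F1 to Distribution2: 5 × 4 = 20
  F1 to Distribution4: 10 × 2 = 20
  F2 to Distribution4: 40 × 9 = 360
  F3 to Distribution1: 30 × 11 = 330
  F3 to Distribution3: 30 × 5 = 150
  F3 to Distribution4: 10 × 8 = 80
  F4 to Distribution1: 70 × 5 = 350
Total cost = 1310.
So F4→Distribution1 carries 70 pallets.

70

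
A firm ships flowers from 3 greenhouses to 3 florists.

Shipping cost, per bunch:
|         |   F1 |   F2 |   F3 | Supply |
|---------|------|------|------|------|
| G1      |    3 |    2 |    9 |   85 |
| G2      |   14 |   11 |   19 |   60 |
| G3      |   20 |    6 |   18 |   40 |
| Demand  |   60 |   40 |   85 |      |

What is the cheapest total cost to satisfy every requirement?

One minimum-cost allocation:
  G1–F1: 60 bunches
  G1–F3: 25 bunches
  G2–F3: 60 bunches
  G3–F2: 40 bunches
Total cost = 1785.
(Supply check: G1 ships 85; G2 ships 60; G3 ships 40.)

1785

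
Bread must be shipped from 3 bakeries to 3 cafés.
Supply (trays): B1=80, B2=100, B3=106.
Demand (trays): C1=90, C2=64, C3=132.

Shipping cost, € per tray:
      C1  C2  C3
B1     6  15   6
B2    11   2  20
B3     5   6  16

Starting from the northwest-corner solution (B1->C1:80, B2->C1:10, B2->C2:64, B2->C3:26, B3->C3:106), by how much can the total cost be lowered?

900

Current plan cost = 80·6 + 10·11 + 64·2 + 26·20 + 106·16 = €2934.
Optimal plan:
  B1→C3: 80 × €6 = €480
  B2→C2: 64 × €2 = €128
  B2→C3: 36 × €20 = €720
  B3→C1: 90 × €5 = €450
  B3→C3: 16 × €16 = €256
Optimal cost = €2034.
Saving = 2934 − 2034 = €900.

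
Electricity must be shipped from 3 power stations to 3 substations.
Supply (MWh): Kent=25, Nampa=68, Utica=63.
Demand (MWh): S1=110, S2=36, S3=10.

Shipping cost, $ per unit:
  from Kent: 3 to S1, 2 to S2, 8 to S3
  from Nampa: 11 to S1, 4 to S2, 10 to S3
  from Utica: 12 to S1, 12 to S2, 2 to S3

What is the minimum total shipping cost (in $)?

1227

A cheapest plan:
  Kent to S1: 25 × $3 = $75
  Nampa to S1: 32 × $11 = $352
  Nampa to S2: 36 × $4 = $144
  Utica to S1: 53 × $12 = $636
  Utica to S3: 10 × $2 = $20
Total = 75 + 352 + 144 + 636 + 20 = $1227.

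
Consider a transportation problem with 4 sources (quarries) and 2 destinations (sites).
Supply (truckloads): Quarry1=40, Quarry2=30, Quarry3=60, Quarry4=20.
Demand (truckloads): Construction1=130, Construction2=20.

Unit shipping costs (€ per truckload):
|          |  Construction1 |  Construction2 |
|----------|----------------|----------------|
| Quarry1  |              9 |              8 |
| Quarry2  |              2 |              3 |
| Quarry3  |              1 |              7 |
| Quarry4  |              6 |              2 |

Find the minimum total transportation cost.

520

One minimum-cost allocation:
  Quarry1 to Construction1: 40 × €9 = €360
  Quarry2 to Construction1: 30 × €2 = €60
  Quarry3 to Construction1: 60 × €1 = €60
  Quarry4 to Construction2: 20 × €2 = €40
Total = 360 + 60 + 60 + 40 = €520.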